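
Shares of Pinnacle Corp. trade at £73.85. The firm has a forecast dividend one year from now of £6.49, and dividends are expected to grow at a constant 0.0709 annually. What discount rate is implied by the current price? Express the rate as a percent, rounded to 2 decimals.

15.88%

Rearranging the constant-growth DDM: r = D₁/P₀ + g.
r = 6.4900 / 73.85 + 0.0709 = 0.08788 + 0.0709 = 0.15878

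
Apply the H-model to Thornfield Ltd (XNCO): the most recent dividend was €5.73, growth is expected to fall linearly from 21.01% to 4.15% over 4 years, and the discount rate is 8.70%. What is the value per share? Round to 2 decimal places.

H-model: P₀ = D₀[(1+g_L) + H(g_S−g_L)]/(r−g_L), with H = 4/2 = 2.
P₀ = 5.73 × [(1+0.0415) + 2×(0.2101−0.0415)] / (0.087−0.0415)
   = 5.73 × 1.3787 / 0.0455 = 173.6253

€173.63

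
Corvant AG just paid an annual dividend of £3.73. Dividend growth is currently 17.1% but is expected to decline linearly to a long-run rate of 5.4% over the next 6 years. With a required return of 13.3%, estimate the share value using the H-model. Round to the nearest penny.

£66.34

H-model: P₀ = D₀[(1+g_L) + H(g_S−g_L)]/(r−g_L), with H = 6/2 = 3.
P₀ = 3.73 × [(1+0.054) + 3×(0.171−0.054)] / (0.133−0.054)
   = 3.73 × 1.4050 / 0.079 = 66.3373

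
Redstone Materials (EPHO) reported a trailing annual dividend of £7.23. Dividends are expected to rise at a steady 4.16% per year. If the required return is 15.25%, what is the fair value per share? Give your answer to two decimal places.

Gordon growth model: P₀ = D₁/(r − g). D₁ = 7.23 × (1 + 0.0416) = 7.5308.
P₀ = 7.5308 / (0.1525 − 0.0416) = 7.5308 / 0.1109 = 67.9059

£67.91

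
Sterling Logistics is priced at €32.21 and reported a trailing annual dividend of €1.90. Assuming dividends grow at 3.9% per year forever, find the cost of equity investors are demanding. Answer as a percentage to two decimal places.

10.03%

Rearranging the constant-growth DDM: r = D₁/P₀ + g.
D₁ = 1.90 × (1 + 0.039) = 1.9741.
r = 1.9741 / 32.21 + 0.039 = 0.06129 + 0.039 = 0.10029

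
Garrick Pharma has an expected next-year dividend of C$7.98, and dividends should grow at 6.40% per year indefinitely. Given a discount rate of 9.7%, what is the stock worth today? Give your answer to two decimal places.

Gordon growth model: P₀ = D₁/(r − g), with D₁ = 7.98 given directly.
P₀ = 7.9800 / (0.097 − 0.064) = 7.9800 / 0.033 = 241.8182

C$241.82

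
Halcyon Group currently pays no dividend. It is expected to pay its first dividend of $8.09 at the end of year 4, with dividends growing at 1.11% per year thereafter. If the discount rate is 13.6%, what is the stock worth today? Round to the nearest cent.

$44.18

Deferred-dividend DDM. At t=3 the remaining stream is a growing perpetuity with first payment D_4 = 8.09.
V_3 = D_4/(r−g) = 8.09/(0.136−0.0111) = 64.7718
P₀ = V_3/(1+r)^3 = 64.7718/(1+0.136)^3 = 44.1826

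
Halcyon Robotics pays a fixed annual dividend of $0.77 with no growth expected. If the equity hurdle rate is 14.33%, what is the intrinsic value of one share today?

Zero-growth DDM (perpetuity): P₀ = D/r = 0.77 / 0.1433 = 5.3733

$5.37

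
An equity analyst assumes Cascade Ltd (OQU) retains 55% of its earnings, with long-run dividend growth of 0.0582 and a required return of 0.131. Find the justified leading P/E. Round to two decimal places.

Payout ratio b = 1 − 0.55 = 0.45.
Justified leading P/E = b/(r−g) = 0.45/(0.131−0.0582) = 6.1813

6.18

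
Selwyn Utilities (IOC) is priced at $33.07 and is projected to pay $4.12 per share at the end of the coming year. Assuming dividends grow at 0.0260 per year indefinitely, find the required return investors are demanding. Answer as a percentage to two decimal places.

15.06%

Rearranging the constant-growth DDM: r = D₁/P₀ + g.
r = 4.1200 / 33.07 + 0.026 = 0.12458 + 0.026 = 0.15058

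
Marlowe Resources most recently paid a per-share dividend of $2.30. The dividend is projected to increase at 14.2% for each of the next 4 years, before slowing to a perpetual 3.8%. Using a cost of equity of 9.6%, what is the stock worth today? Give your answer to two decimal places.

Two-stage DDM. Project D₁…D_4 at 0.142, terminal growth 0.038, discount at r = 0.096.
D_1 = 2.6266
D_2 = 2.9996
D_3 = 3.4255
D_4 = 3.9119
Terminal value at t=4: TV = D_5/(r−g) = 4.0606/(0.096−0.038) = 70.0102
P₀ = 2.6266/(1+0.096)^1 + 2.9996/(1+0.096)^2 + 3.4255/(1+0.096)^3 + 3.9119/(1+0.096)^4 + 70.0102/(1+0.096)^4 = 58.7265

$58.73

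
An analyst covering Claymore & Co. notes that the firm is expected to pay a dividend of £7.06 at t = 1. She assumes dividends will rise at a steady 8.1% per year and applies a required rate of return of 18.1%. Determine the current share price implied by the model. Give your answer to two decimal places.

Gordon growth model: P₀ = D₁/(r − g), with D₁ = 7.06 given directly.
P₀ = 7.0600 / (0.181 − 0.081) = 7.0600 / 0.1 = 70.6000

£70.60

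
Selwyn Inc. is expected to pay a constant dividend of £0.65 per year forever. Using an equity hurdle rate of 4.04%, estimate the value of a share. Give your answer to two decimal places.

£16.09

Zero-growth DDM (perpetuity): P₀ = D/r = 0.65 / 0.0404 = 16.0891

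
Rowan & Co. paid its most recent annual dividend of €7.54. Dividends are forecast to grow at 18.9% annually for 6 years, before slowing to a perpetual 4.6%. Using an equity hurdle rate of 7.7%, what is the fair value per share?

€525.49

Two-stage DDM. Project D₁…D_6 at 0.189, terminal growth 0.046, discount at r = 0.077.
D_1 = 8.9651
D_2 = 10.6595
D_3 = 12.6741
D_4 = 15.0695
D_5 = 17.9176
D_6 = 21.3041
Terminal value at t=6: TV = D_7/(r−g) = 22.2841/(0.077−0.046) = 718.8404
P₀ = 8.9651/(1+0.077)^1 + 10.6595/(1+0.077)^2 + 12.6741/(1+0.077)^3 + 15.0695/(1+0.077)^4 + 17.9176/(1+0.077)^5 + 21.3041/(1+0.077)^6 + 718.8404/(1+0.077)^6 = 525.4913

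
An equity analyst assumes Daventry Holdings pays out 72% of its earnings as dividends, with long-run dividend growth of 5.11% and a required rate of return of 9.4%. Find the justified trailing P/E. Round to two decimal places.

Justified trailing P/E = b(1+g)/(r−g) = 0.72×(1+0.0511)/(0.094−0.0511) = 17.6408

17.64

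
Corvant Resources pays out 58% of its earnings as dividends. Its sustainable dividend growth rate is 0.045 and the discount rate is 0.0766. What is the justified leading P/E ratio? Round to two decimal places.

18.35

Justified leading P/E = b/(r−g) = 0.58/(0.0766−0.045) = 18.3544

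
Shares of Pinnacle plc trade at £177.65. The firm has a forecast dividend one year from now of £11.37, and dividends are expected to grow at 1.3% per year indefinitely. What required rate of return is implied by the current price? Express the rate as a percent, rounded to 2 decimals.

Rearranging the constant-growth DDM: r = D₁/P₀ + g.
r = 11.3700 / 177.65 + 0.013 = 0.06400 + 0.013 = 0.07700

7.70%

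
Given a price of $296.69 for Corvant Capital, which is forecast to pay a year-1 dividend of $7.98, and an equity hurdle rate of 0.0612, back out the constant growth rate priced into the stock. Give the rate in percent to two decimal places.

3.43%

From P₀ = D₁/(r − g), the implied growth is g = r − D₁/P₀.
g = 0.0612 − 7.98/296.69 = 0.0612 − 0.02690 = 0.03430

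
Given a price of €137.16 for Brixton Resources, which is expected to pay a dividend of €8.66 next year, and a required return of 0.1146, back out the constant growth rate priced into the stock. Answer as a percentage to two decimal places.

From P₀ = D₁/(r − g), the implied growth is g = r − D₁/P₀.
g = 0.1146 − 8.66/137.16 = 0.1146 − 0.06314 = 0.05146

5.15%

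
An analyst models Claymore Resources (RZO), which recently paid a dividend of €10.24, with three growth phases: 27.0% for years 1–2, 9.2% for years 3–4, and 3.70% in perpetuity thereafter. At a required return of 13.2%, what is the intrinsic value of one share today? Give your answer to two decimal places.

€179.73

Three-stage DDM. Project D₁…D_4; terminal Gordon value at t=4 with g = 0.037; discount at r = 0.132.
D_1 = 13.0048
D_2 = 16.5161
D_3 = 18.0356
D_4 = 19.6948
TV_4 = 20.4236/(0.132−0.037) = 214.9848
P₀ = Σ Dₜ/(1+r)ᵗ + TV_4/(1+r)^4 = 179.7296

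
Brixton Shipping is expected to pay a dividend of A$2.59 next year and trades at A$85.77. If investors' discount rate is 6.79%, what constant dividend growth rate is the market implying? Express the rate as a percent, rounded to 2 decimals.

From P₀ = D₁/(r − g), the implied growth is g = r − D₁/P₀.
g = 0.0679 − 2.59/85.77 = 0.0679 − 0.03020 = 0.03770

3.77%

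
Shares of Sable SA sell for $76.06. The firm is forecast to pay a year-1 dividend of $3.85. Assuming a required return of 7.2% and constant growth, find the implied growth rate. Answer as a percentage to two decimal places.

2.14%

From P₀ = D₁/(r − g), the implied growth is g = r − D₁/P₀.
g = 0.072 − 3.85/76.06 = 0.072 − 0.05062 = 0.02138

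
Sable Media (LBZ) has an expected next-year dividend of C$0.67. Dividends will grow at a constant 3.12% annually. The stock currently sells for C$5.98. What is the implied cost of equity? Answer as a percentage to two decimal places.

14.32%

Rearranging the constant-growth DDM: r = D₁/P₀ + g.
r = 0.6700 / 5.98 + 0.0312 = 0.11204 + 0.0312 = 0.14324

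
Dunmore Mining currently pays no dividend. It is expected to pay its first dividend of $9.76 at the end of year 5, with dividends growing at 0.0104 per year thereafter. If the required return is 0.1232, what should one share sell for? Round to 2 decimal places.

$54.36

Deferred-dividend DDM. At t=4 the remaining stream is a growing perpetuity with first payment D_5 = 9.76.
V_4 = D_5/(r−g) = 9.76/(0.1232−0.0104) = 86.5248
P₀ = V_4/(1+r)^4 = 86.5248/(1+0.1232)^4 = 54.3641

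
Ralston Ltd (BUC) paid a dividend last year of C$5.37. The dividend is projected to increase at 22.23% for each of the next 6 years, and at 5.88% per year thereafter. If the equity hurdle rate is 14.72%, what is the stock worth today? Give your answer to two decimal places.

C$134.56

Two-stage DDM. Project D₁…D_6 at 0.2223, terminal growth 0.0588, discount at r = 0.1472.
D_1 = 6.5638
D_2 = 8.0229
D_3 = 9.8064
D_4 = 11.9863
D_5 = 14.6509
D_6 = 17.9078
Terminal value at t=6: TV = D_7/(r−g) = 18.9607/(0.1472−0.0588) = 214.4879
P₀ = 6.5638/(1+0.1472)^1 + 8.0229/(1+0.1472)^2 + 9.8064/(1+0.1472)^3 + 11.9863/(1+0.1472)^4 + 14.6509/(1+0.1472)^5 + 17.9078/(1+0.1472)^6 + 214.4879/(1+0.1472)^6 = 134.5580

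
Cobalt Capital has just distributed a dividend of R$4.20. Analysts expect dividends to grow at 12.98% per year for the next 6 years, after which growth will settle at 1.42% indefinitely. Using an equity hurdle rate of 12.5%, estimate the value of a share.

R$65.02

Two-stage DDM. Project D₁…D_6 at 0.1298, terminal growth 0.0142, discount at r = 0.125.
D_1 = 4.7452
D_2 = 5.3611
D_3 = 6.0570
D_4 = 6.8431
D_5 = 7.7314
D_6 = 8.7349
Terminal value at t=6: TV = D_7/(r−g) = 8.8590/(0.125−0.0142) = 79.9544
P₀ = 4.7452/(1+0.125)^1 + 5.3611/(1+0.125)^2 + 6.0570/(1+0.125)^3 + 6.8431/(1+0.125)^4 + 7.7314/(1+0.125)^5 + 8.7349/(1+0.125)^6 + 79.9544/(1+0.125)^6 = 65.0181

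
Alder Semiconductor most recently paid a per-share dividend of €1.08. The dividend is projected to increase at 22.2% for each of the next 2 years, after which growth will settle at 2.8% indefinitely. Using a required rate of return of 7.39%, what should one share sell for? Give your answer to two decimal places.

€33.95

Two-stage DDM. Project D₁…D_2 at 0.222, terminal growth 0.028, discount at r = 0.0739.
D_1 = 1.3198
D_2 = 1.6127
Terminal value at t=2: TV = D_3/(r−g) = 1.6579/(0.0739−0.028) = 36.1199
P₀ = 1.3198/(1+0.0739)^1 + 1.6127/(1+0.0739)^2 + 36.1199/(1+0.0739)^2 = 33.9472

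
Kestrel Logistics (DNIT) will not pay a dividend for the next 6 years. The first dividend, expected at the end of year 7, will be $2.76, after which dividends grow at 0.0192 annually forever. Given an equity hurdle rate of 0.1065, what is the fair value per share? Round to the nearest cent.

$17.23

Deferred-dividend DDM. At t=6 the remaining stream is a growing perpetuity with first payment D_7 = 2.76.
V_6 = D_7/(r−g) = 2.76/(0.1065−0.0192) = 31.6151
P₀ = V_6/(1+r)^6 = 31.6151/(1+0.1065)^6 = 17.2261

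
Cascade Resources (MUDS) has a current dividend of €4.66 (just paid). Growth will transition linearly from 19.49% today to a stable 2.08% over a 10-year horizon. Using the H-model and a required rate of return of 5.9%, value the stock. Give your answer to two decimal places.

€230.72

H-model: P₀ = D₀[(1+g_L) + H(g_S−g_L)]/(r−g_L), with H = 10/2 = 5.
P₀ = 4.66 × [(1+0.0208) + 5×(0.1949−0.0208)] / (0.059−0.0208)
   = 4.66 × 1.8913 / 0.0382 = 230.7188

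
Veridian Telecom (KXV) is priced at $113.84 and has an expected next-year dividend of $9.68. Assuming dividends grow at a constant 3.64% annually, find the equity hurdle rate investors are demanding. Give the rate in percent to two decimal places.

12.14%

Rearranging the constant-growth DDM: r = D₁/P₀ + g.
r = 9.6800 / 113.84 + 0.0364 = 0.08503 + 0.0364 = 0.12143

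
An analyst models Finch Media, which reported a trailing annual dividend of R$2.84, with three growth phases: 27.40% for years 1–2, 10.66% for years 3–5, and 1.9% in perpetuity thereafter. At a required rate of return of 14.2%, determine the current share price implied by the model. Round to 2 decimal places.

Three-stage DDM. Project D₁…D_5; terminal Gordon value at t=5 with g = 0.019; discount at r = 0.142.
D_1 = 3.6182
D_2 = 4.6095
D_3 = 5.1009
D_4 = 5.6447
D_5 = 6.2464
TV_5 = 6.3651/(0.142−0.019) = 51.7486
P₀ = Σ Dₜ/(1+r)ᵗ + TV_5/(1+r)^5 = 43.3043

R$43.30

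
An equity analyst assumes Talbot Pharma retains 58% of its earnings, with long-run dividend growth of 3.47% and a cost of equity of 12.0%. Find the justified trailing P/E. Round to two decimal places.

Payout ratio b = 1 − 0.58 = 0.42.
Justified trailing P/E = b(1+g)/(r−g) = 0.42×(1+0.0347)/(0.12−0.0347) = 5.0947

5.09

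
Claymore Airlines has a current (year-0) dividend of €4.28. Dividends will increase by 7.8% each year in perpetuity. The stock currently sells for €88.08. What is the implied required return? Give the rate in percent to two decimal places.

13.04%

Rearranging the constant-growth DDM: r = D₁/P₀ + g.
D₁ = 4.28 × (1 + 0.078) = 4.6138.
r = 4.6138 / 88.08 + 0.078 = 0.05238 + 0.078 = 0.13038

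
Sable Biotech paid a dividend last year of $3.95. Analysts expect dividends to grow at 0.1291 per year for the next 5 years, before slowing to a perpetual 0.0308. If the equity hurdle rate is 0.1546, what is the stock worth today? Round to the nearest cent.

$47.89

Two-stage DDM. Project D₁…D_5 at 0.1291, terminal growth 0.0308, discount at r = 0.1546.
D_1 = 4.4599
D_2 = 5.0357
D_3 = 5.6858
D_4 = 6.4199
D_5 = 7.2487
Terminal value at t=5: TV = D_6/(r−g) = 7.4719/(0.1546−0.0308) = 60.3550
P₀ = 4.4599/(1+0.1546)^1 + 5.0357/(1+0.1546)^2 + 5.6858/(1+0.1546)^3 + 6.4199/(1+0.1546)^4 + 7.2487/(1+0.1546)^5 + 60.3550/(1+0.1546)^5 = 47.8934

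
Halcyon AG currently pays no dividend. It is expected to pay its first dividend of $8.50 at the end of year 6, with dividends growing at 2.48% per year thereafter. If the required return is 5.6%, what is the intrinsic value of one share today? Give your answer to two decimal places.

Deferred-dividend DDM. At t=5 the remaining stream is a growing perpetuity with first payment D_6 = 8.50.
V_5 = D_6/(r−g) = 8.50/(0.056−0.0248) = 272.4359
P₀ = V_5/(1+r)^5 = 272.4359/(1+0.056)^5 = 207.4650

$207.46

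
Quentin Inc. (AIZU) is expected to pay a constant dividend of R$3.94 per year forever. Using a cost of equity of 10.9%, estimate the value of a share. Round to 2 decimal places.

R$36.15

Zero-growth DDM (perpetuity): P₀ = D/r = 3.94 / 0.109 = 36.1468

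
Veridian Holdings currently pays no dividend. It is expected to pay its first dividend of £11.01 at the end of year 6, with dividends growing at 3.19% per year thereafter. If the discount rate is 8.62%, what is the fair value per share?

£134.10

Deferred-dividend DDM. At t=5 the remaining stream is a growing perpetuity with first payment D_6 = 11.01.
V_5 = D_6/(r−g) = 11.01/(0.0862−0.0319) = 202.7624
P₀ = V_5/(1+r)^5 = 202.7624/(1+0.0862)^5 = 134.1030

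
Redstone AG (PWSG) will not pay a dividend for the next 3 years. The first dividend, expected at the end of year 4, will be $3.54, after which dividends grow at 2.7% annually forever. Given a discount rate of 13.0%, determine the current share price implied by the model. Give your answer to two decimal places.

Deferred-dividend DDM. At t=3 the remaining stream is a growing perpetuity with first payment D_4 = 3.54.
V_3 = D_4/(r−g) = 3.54/(0.13−0.027) = 34.3689
P₀ = V_3/(1+r)^3 = 34.3689/(1+0.13)^3 = 23.8194

$23.82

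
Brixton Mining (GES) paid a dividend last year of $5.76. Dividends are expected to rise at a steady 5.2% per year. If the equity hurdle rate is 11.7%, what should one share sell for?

Gordon growth model: P₀ = D₁/(r − g). D₁ = 5.76 × (1 + 0.052) = 6.0595.
P₀ = 6.0595 / (0.117 − 0.052) = 6.0595 / 0.065 = 93.2234

$93.22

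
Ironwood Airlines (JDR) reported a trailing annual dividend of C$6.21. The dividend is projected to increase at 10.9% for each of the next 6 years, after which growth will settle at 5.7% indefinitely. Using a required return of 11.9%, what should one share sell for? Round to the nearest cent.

C$136.43

Two-stage DDM. Project D₁…D_6 at 0.109, terminal growth 0.057, discount at r = 0.119.
D_1 = 6.8869
D_2 = 7.6376
D_3 = 8.4701
D_4 = 9.3933
D_5 = 10.4172
D_6 = 11.5526
Terminal value at t=6: TV = D_7/(r−g) = 12.2111/(0.119−0.057) = 196.9537
P₀ = 6.8869/(1+0.119)^1 + 7.6376/(1+0.119)^2 + 8.4701/(1+0.119)^3 + 9.3933/(1+0.119)^4 + 10.4172/(1+0.119)^5 + 11.5526/(1+0.119)^6 + 196.9537/(1+0.119)^6 = 136.4309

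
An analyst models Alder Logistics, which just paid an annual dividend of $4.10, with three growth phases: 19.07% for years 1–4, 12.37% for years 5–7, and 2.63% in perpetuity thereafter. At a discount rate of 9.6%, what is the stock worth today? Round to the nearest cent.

Three-stage DDM. Project D₁…D_7; terminal Gordon value at t=7 with g = 0.0263; discount at r = 0.096.
D_1 = 4.8819
D_2 = 5.8128
D_3 = 6.9214
D_4 = 8.2413
D_5 = 9.2607
D_6 = 10.4062
D_7 = 11.6935
TV_7 = 12.0010/(0.096−0.0263) = 172.1813
P₀ = Σ Dₜ/(1+r)ᵗ + TV_7/(1+r)^7 = 128.9159

$128.92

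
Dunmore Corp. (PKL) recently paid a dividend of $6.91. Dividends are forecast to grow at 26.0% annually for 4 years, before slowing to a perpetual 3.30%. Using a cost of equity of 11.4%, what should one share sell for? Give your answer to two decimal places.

Two-stage DDM. Project D₁…D_4 at 0.26, terminal growth 0.033, discount at r = 0.114.
D_1 = 8.7066
D_2 = 10.9703
D_3 = 13.8226
D_4 = 17.4165
Terminal value at t=4: TV = D_5/(r−g) = 17.9912/(0.114−0.033) = 222.1138
P₀ = 8.7066/(1+0.114)^1 + 10.9703/(1+0.114)^2 + 13.8226/(1+0.114)^3 + 17.4165/(1+0.114)^4 + 222.1138/(1+0.114)^4 = 182.1860

$182.19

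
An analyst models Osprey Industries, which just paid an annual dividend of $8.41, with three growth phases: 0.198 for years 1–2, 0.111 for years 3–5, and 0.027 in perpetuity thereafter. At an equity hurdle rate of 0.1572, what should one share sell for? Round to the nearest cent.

$105.58

Three-stage DDM. Project D₁…D_5; terminal Gordon value at t=5 with g = 0.027; discount at r = 0.1572.
D_1 = 10.0752
D_2 = 12.0701
D_3 = 13.4098
D_4 = 14.8983
D_5 = 16.5521
TV_5 = 16.9990/(0.1572−0.027) = 130.5603
P₀ = Σ Dₜ/(1+r)ᵗ + TV_5/(1+r)^5 = 105.5754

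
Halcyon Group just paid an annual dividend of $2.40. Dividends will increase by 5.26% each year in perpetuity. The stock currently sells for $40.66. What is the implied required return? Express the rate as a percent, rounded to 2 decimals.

Rearranging the constant-growth DDM: r = D₁/P₀ + g.
D₁ = 2.40 × (1 + 0.0526) = 2.5262.
r = 2.5262 / 40.66 + 0.0526 = 0.06213 + 0.0526 = 0.11473

11.47%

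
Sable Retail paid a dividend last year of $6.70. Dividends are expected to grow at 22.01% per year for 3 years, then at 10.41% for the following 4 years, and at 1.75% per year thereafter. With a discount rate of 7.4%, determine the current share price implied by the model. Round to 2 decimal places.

$265.79

Three-stage DDM. Project D₁…D_7; terminal Gordon value at t=7 with g = 0.0175; discount at r = 0.074.
D_1 = 8.1747
D_2 = 9.9739
D_3 = 12.1692
D_4 = 13.4360
D_5 = 14.8347
D_6 = 16.3790
D_7 = 18.0840
TV_7 = 18.4005/(0.074−0.0175) = 325.6722
P₀ = Σ Dₜ/(1+r)ᵗ + TV_7/(1+r)^7 = 265.7885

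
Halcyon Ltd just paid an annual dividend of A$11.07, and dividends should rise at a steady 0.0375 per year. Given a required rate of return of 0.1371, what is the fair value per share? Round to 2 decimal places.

Gordon growth model: P₀ = D₁/(r − g). D₁ = 11.07 × (1 + 0.0375) = 11.4851.
P₀ = 11.4851 / (0.1371 − 0.0375) = 11.4851 / 0.0996 = 115.3125

A$115.31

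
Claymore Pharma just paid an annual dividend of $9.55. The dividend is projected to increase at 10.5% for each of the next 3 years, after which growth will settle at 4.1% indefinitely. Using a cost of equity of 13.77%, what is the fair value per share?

Two-stage DDM. Project D₁…D_3 at 0.105, terminal growth 0.041, discount at r = 0.1377.
D_1 = 10.5528
D_2 = 11.6608
D_3 = 12.8852
Terminal value at t=3: TV = D_4/(r−g) = 13.4135/(0.1377−0.041) = 138.7121
P₀ = 10.5528/(1+0.1377)^1 + 11.6608/(1+0.1377)^2 + 12.8852/(1+0.1377)^3 + 138.7121/(1+0.1377)^3 = 121.2301

$121.23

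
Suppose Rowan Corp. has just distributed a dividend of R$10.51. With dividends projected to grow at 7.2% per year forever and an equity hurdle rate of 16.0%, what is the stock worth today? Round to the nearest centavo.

Gordon growth model: P₀ = D₁/(r − g). D₁ = 10.51 × (1 + 0.072) = 11.2667.
P₀ = 11.2667 / (0.16 − 0.072) = 11.2667 / 0.088 = 128.0309

R$128.03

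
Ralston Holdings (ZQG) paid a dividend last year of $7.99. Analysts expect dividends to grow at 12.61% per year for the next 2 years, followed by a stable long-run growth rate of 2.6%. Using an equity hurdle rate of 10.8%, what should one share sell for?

$119.64

Two-stage DDM. Project D₁…D_2 at 0.1261, terminal growth 0.026, discount at r = 0.108.
D_1 = 8.9975
D_2 = 10.1321
Terminal value at t=2: TV = D_3/(r−g) = 10.3956/(0.108−0.026) = 126.7752
P₀ = 8.9975/(1+0.108)^1 + 10.1321/(1+0.108)^2 + 126.7752/(1+0.108)^2 = 119.6391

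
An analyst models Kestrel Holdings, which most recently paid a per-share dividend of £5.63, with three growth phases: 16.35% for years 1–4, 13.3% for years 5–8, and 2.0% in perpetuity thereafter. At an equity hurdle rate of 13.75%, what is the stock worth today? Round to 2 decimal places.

£100.90

Three-stage DDM. Project D₁…D_8; terminal Gordon value at t=8 with g = 0.02; discount at r = 0.1375.
D_1 = 6.5505
D_2 = 7.6215
D_3 = 8.8676
D_4 = 10.3175
D_5 = 11.6897
D_6 = 13.2444
D_7 = 15.0060
D_8 = 17.0017
TV_8 = 17.3418/(0.1375−0.02) = 147.5896
P₀ = Σ Dₜ/(1+r)ᵗ + TV_8/(1+r)^8 = 100.9000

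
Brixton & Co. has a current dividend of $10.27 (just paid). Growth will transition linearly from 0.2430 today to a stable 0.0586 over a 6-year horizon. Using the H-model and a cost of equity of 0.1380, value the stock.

$208.48

H-model: P₀ = D₀[(1+g_L) + H(g_S−g_L)]/(r−g_L), with H = 6/2 = 3.
P₀ = 10.27 × [(1+0.0586) + 3×(0.243−0.0586)] / (0.138−0.0586)
   = 10.27 × 1.6118 / 0.0794 = 208.4784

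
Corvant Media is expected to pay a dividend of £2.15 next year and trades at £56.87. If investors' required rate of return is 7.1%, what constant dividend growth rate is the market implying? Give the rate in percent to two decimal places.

From P₀ = D₁/(r − g), the implied growth is g = r − D₁/P₀.
g = 0.071 − 2.15/56.87 = 0.071 − 0.03781 = 0.03319

3.32%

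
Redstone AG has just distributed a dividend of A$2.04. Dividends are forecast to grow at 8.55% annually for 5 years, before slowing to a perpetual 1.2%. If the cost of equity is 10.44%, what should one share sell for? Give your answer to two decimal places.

A$30.18

Two-stage DDM. Project D₁…D_5 at 0.0855, terminal growth 0.012, discount at r = 0.1044.
D_1 = 2.2144
D_2 = 2.4038
D_3 = 2.6093
D_4 = 2.8324
D_5 = 3.0745
Terminal value at t=5: TV = D_6/(r−g) = 3.1114/(0.1044−0.012) = 33.6735
P₀ = 2.2144/(1+0.1044)^1 + 2.4038/(1+0.1044)^2 + 2.6093/(1+0.1044)^3 + 2.8324/(1+0.1044)^4 + 3.0745/(1+0.1044)^5 + 33.6735/(1+0.1044)^5 = 30.1835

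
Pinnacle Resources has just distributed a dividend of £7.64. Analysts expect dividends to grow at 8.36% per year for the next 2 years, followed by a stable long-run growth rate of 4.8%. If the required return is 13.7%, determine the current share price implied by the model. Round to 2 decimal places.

£95.93

Two-stage DDM. Project D₁…D_2 at 0.0836, terminal growth 0.048, discount at r = 0.137.
D_1 = 8.2787
D_2 = 8.9708
Terminal value at t=2: TV = D_3/(r−g) = 9.4014/(0.137−0.048) = 105.6337
P₀ = 8.2787/(1+0.137)^1 + 8.9708/(1+0.137)^2 + 105.6337/(1+0.137)^2 = 95.9316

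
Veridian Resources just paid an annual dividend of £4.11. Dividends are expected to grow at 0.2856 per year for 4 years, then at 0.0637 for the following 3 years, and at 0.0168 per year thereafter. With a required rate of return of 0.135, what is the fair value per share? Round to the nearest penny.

Three-stage DDM. Project D₁…D_7; terminal Gordon value at t=7 with g = 0.0168; discount at r = 0.135.
D_1 = 5.2838
D_2 = 6.7929
D_3 = 8.7329
D_4 = 11.2270
D_5 = 11.9422
D_6 = 12.7029
D_7 = 13.5121
TV_7 = 13.7391/(0.135−0.0168) = 116.2360
P₀ = Σ Dₜ/(1+r)ᵗ + TV_7/(1+r)^7 = 88.4210

£88.42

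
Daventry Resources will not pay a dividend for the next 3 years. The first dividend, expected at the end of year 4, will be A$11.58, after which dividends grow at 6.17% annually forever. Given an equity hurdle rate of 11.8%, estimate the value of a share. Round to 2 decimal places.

Deferred-dividend DDM. At t=3 the remaining stream is a growing perpetuity with first payment D_4 = 11.58.
V_3 = D_4/(r−g) = 11.58/(0.118−0.0617) = 205.6838
P₀ = V_3/(1+r)^3 = 205.6838/(1+0.118)^3 = 147.1888

A$147.19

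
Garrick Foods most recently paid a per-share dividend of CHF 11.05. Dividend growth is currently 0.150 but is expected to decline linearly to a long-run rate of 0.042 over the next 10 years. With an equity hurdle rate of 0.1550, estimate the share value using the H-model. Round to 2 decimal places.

H-model: P₀ = D₀[(1+g_L) + H(g_S−g_L)]/(r−g_L), with H = 10/2 = 5.
P₀ = 11.05 × [(1+0.042) + 5×(0.15−0.042)] / (0.155−0.042)
   = 11.05 × 1.5820 / 0.113 = 154.7000

CHF 154.70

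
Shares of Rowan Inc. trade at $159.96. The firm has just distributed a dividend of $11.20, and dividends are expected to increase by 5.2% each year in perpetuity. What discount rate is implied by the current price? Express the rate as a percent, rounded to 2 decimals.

12.57%

Rearranging the constant-growth DDM: r = D₁/P₀ + g.
D₁ = 11.20 × (1 + 0.052) = 11.7824.
r = 11.7824 / 159.96 + 0.052 = 0.07366 + 0.052 = 0.12566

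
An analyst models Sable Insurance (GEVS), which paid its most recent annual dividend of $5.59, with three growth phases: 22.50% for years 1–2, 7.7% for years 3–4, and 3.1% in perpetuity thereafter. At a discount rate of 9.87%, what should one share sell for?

$128.36

Three-stage DDM. Project D₁…D_4; terminal Gordon value at t=4 with g = 0.031; discount at r = 0.0987.
D_1 = 6.8478
D_2 = 8.3885
D_3 = 9.0344
D_4 = 9.7301
TV_4 = 10.0317/(0.0987−0.031) = 148.1786
P₀ = Σ Dₜ/(1+r)ᵗ + TV_4/(1+r)^4 = 128.3585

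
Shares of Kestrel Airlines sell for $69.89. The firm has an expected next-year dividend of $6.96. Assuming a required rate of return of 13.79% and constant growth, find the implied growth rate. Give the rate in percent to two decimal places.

From P₀ = D₁/(r − g), the implied growth is g = r − D₁/P₀.
g = 0.1379 − 6.96/69.89 = 0.1379 − 0.09959 = 0.03831

3.83%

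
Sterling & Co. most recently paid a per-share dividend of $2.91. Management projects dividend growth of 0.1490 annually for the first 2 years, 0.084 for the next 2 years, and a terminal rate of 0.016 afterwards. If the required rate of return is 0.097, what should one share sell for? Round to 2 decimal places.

$51.61

Three-stage DDM. Project D₁…D_4; terminal Gordon value at t=4 with g = 0.016; discount at r = 0.097.
D_1 = 3.3436
D_2 = 3.8418
D_3 = 4.1645
D_4 = 4.5143
TV_4 = 4.5865/(0.097−0.016) = 56.6240
P₀ = Σ Dₜ/(1+r)ᵗ + TV_4/(1+r)^4 = 51.6119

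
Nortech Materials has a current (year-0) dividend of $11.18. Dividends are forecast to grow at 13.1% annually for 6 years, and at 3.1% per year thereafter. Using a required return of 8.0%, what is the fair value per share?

$389.35

Two-stage DDM. Project D₁…D_6 at 0.131, terminal growth 0.031, discount at r = 0.08.
D_1 = 12.6446
D_2 = 14.3010
D_3 = 16.1745
D_4 = 18.2933
D_5 = 20.6897
D_6 = 23.4001
Terminal value at t=6: TV = D_7/(r−g) = 24.1255/(0.08−0.031) = 492.3569
P₀ = 12.6446/(1+0.08)^1 + 14.3010/(1+0.08)^2 + 16.1745/(1+0.08)^3 + 18.2933/(1+0.08)^4 + 20.6897/(1+0.08)^5 + 23.4001/(1+0.08)^6 + 492.3569/(1+0.08)^6 = 389.3502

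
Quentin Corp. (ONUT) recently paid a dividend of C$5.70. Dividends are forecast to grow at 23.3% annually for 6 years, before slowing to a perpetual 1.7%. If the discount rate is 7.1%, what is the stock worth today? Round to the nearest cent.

C$307.57

Two-stage DDM. Project D₁…D_6 at 0.233, terminal growth 0.017, discount at r = 0.071.
D_1 = 7.0281
D_2 = 8.6656
D_3 = 10.6847
D_4 = 13.1743
D_5 = 16.2439
D_6 = 20.0287
Terminal value at t=6: TV = D_7/(r−g) = 20.3692/(0.071−0.017) = 377.2077
P₀ = 7.0281/(1+0.071)^1 + 8.6656/(1+0.071)^2 + 10.6847/(1+0.071)^3 + 13.1743/(1+0.071)^4 + 16.2439/(1+0.071)^5 + 20.0287/(1+0.071)^6 + 377.2077/(1+0.071)^6 = 307.5713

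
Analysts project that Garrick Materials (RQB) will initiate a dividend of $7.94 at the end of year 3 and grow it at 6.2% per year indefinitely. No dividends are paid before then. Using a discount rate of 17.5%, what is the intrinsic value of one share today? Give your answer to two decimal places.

Deferred-dividend DDM. At t=2 the remaining stream is a growing perpetuity with first payment D_3 = 7.94.
V_2 = D_3/(r−g) = 7.94/(0.175−0.062) = 70.2655
P₀ = V_2/(1+r)^2 = 70.2655/(1+0.175)^2 = 50.8940

$50.89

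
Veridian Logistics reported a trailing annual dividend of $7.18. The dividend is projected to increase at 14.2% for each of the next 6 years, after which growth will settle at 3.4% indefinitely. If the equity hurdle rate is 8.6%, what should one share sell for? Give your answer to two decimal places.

Two-stage DDM. Project D₁…D_6 at 0.142, terminal growth 0.034, discount at r = 0.086.
D_1 = 8.1996
D_2 = 9.3639
D_3 = 10.6936
D_4 = 12.2121
D_5 = 13.9462
D_6 = 15.9265
Terminal value at t=6: TV = D_7/(r−g) = 16.4680/(0.086−0.034) = 316.6929
P₀ = 8.1996/(1+0.086)^1 + 9.3639/(1+0.086)^2 + 10.6936/(1+0.086)^3 + 12.2121/(1+0.086)^4 + 13.9462/(1+0.086)^5 + 15.9265/(1+0.086)^6 + 316.6929/(1+0.086)^6 = 244.6041

$244.60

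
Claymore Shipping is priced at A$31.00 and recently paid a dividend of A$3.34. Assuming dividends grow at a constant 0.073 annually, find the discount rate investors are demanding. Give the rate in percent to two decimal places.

Rearranging the constant-growth DDM: r = D₁/P₀ + g.
D₁ = 3.34 × (1 + 0.073) = 3.5838.
r = 3.5838 / 31.00 + 0.073 = 0.11561 + 0.073 = 0.18861

18.86%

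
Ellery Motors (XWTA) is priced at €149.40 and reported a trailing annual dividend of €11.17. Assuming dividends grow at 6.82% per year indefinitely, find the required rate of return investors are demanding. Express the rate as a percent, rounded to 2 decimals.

14.81%

Rearranging the constant-growth DDM: r = D₁/P₀ + g.
D₁ = 11.17 × (1 + 0.0682) = 11.9318.
r = 11.9318 / 149.40 + 0.0682 = 0.07986 + 0.0682 = 0.14806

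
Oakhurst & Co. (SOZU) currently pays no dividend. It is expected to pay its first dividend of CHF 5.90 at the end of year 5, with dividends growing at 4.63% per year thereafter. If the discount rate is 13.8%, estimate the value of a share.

CHF 38.36

Deferred-dividend DDM. At t=4 the remaining stream is a growing perpetuity with first payment D_5 = 5.90.
V_4 = D_5/(r−g) = 5.90/(0.138−0.0463) = 64.3402
P₀ = V_4/(1+r)^4 = 64.3402/(1+0.138)^4 = 38.3631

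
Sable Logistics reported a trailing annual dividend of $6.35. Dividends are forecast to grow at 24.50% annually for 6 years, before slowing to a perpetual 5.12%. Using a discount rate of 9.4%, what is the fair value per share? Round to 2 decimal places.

Two-stage DDM. Project D₁…D_6 at 0.245, terminal growth 0.0512, discount at r = 0.094.
D_1 = 7.9058
D_2 = 9.8427
D_3 = 12.2541
D_4 = 15.2564
D_5 = 18.9942
D_6 = 23.6478
Terminal value at t=6: TV = D_7/(r−g) = 24.8585/(0.094−0.0512) = 580.8064
P₀ = 7.9058/(1+0.094)^1 + 9.8427/(1+0.094)^2 + 12.2541/(1+0.094)^3 + 15.2564/(1+0.094)^4 + 18.9942/(1+0.094)^5 + 23.6478/(1+0.094)^6 + 580.8064/(1+0.094)^6 = 400.1625

$400.16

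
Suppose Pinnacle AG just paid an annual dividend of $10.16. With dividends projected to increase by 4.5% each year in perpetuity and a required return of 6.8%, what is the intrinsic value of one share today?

Gordon growth model: P₀ = D₁/(r − g). D₁ = 10.16 × (1 + 0.045) = 10.6172.
P₀ = 10.6172 / (0.068 − 0.045) = 10.6172 / 0.023 = 461.6174

$461.62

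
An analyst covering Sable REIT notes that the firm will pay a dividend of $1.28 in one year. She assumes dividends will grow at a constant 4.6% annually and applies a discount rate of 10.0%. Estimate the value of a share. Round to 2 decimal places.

$23.70

Gordon growth model: P₀ = D₁/(r − g), with D₁ = 1.28 given directly.
P₀ = 1.2800 / (0.1 − 0.046) = 1.2800 / 0.054 = 23.7037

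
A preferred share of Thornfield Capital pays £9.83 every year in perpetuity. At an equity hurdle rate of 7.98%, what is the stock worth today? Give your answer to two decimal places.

£123.18

Zero-growth DDM (perpetuity): P₀ = D/r = 9.83 / 0.0798 = 123.1830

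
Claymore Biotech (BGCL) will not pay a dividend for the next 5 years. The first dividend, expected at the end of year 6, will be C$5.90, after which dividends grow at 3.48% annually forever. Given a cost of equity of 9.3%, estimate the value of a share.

C$64.99

Deferred-dividend DDM. At t=5 the remaining stream is a growing perpetuity with first payment D_6 = 5.90.
V_5 = D_6/(r−g) = 5.90/(0.093−0.0348) = 101.3746
P₀ = V_5/(1+r)^5 = 101.3746/(1+0.093)^5 = 64.9873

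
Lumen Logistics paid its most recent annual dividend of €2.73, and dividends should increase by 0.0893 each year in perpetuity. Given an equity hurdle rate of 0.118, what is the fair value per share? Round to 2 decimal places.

€103.62

Gordon growth model: P₀ = D₁/(r − g). D₁ = 2.73 × (1 + 0.0893) = 2.9738.
P₀ = 2.9738 / (0.118 − 0.0893) = 2.9738 / 0.0287 = 103.6163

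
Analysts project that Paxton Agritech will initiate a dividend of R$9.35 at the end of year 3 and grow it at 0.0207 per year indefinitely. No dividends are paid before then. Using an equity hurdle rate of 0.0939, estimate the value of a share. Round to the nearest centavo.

Deferred-dividend DDM. At t=2 the remaining stream is a growing perpetuity with first payment D_3 = 9.35.
V_2 = D_3/(r−g) = 9.35/(0.0939−0.0207) = 127.7322
P₀ = V_2/(1+r)^2 = 127.7322/(1+0.0939)^2 = 106.7444

R$106.74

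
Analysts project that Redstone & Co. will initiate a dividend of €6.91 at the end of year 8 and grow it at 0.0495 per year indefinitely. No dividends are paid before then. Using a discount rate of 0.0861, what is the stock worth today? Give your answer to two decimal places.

Deferred-dividend DDM. At t=7 the remaining stream is a growing perpetuity with first payment D_8 = 6.91.
V_7 = D_8/(r−g) = 6.91/(0.0861−0.0495) = 188.7978
P₀ = V_7/(1+r)^7 = 188.7978/(1+0.0861)^7 = 105.9030

€105.90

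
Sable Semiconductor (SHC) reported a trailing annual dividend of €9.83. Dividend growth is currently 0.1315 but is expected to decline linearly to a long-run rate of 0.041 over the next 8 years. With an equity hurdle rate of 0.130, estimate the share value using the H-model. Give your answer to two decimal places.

€154.96

H-model: P₀ = D₀[(1+g_L) + H(g_S−g_L)]/(r−g_L), with H = 8/2 = 4.
P₀ = 9.83 × [(1+0.041) + 4×(0.1315−0.041)] / (0.13−0.041)
   = 9.83 × 1.4030 / 0.089 = 154.9606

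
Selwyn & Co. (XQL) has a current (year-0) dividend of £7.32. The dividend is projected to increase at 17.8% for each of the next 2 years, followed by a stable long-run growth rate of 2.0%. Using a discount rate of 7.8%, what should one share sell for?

£170.46

Two-stage DDM. Project D₁…D_2 at 0.178, terminal growth 0.02, discount at r = 0.078.
D_1 = 8.6230
D_2 = 10.1578
Terminal value at t=2: TV = D_3/(r−g) = 10.3610/(0.078−0.02) = 178.6380
P₀ = 8.6230/(1+0.078)^1 + 10.1578/(1+0.078)^2 + 178.6380/(1+0.078)^2 = 170.4622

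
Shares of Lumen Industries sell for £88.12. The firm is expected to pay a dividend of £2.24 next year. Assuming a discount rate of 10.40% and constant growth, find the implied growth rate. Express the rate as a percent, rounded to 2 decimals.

From P₀ = D₁/(r − g), the implied growth is g = r − D₁/P₀.
g = 0.104 − 2.24/88.12 = 0.104 − 0.02542 = 0.07858

7.86%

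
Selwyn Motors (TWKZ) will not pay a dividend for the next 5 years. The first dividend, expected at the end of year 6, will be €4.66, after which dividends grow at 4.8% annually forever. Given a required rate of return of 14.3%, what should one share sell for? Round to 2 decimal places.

Deferred-dividend DDM. At t=5 the remaining stream is a growing perpetuity with first payment D_6 = 4.66.
V_5 = D_6/(r−g) = 4.66/(0.143−0.048) = 49.0526
P₀ = V_5/(1+r)^5 = 49.0526/(1+0.143)^5 = 25.1438

€25.14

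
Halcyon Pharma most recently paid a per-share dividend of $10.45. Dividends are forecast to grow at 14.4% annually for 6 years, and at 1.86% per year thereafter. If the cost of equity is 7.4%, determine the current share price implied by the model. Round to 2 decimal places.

$359.30

Two-stage DDM. Project D₁…D_6 at 0.144, terminal growth 0.0186, discount at r = 0.074.
D_1 = 11.9548
D_2 = 13.6763
D_3 = 15.6457
D_4 = 17.8987
D_5 = 20.4761
D_6 = 23.4246
Terminal value at t=6: TV = D_7/(r−g) = 23.8603/(0.074−0.0186) = 430.6915
P₀ = 11.9548/(1+0.074)^1 + 13.6763/(1+0.074)^2 + 15.6457/(1+0.074)^3 + 17.8987/(1+0.074)^4 + 20.4761/(1+0.074)^5 + 23.4246/(1+0.074)^6 + 430.6915/(1+0.074)^6 = 359.2963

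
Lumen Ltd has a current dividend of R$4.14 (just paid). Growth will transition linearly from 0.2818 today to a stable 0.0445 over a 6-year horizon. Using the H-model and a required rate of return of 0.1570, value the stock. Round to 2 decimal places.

R$64.64

H-model: P₀ = D₀[(1+g_L) + H(g_S−g_L)]/(r−g_L), with H = 6/2 = 3.
P₀ = 4.14 × [(1+0.0445) + 3×(0.2818−0.0445)] / (0.157−0.0445)
   = 4.14 × 1.7564 / 0.1125 = 64.6355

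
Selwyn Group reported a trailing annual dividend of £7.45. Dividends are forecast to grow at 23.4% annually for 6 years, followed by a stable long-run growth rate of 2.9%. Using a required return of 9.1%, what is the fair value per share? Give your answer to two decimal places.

Two-stage DDM. Project D₁…D_6 at 0.234, terminal growth 0.029, discount at r = 0.091.
D_1 = 9.1933
D_2 = 11.3445
D_3 = 13.9992
D_4 = 17.2750
D_5 = 21.3173
D_6 = 26.3055
Terminal value at t=6: TV = D_7/(r−g) = 27.0684/(0.091−0.029) = 436.5871
P₀ = 9.1933/(1+0.091)^1 + 11.3445/(1+0.091)^2 + 13.9992/(1+0.091)^3 + 17.2750/(1+0.091)^4 + 21.3173/(1+0.091)^5 + 26.3055/(1+0.091)^6 + 436.5871/(1+0.091)^6 = 329.2156

£329.22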